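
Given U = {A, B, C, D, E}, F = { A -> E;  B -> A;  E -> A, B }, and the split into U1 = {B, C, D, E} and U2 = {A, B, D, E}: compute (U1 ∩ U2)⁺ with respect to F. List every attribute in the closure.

A, B, D, E

U1 ∩ U2 = {B, D, E}.
B → A applies, adding A
Closure: {A, B, D, E}.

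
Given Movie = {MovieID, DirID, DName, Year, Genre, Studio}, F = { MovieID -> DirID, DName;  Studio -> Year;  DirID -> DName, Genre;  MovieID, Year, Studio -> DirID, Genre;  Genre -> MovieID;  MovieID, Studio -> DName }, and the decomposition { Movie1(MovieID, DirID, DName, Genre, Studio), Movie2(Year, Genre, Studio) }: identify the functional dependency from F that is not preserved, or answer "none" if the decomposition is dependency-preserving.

none

MovieID → DirID, DName lies within Movie1.
Studio → Year lies within Movie2.
DirID → DName, Genre lies within Movie1.
MovieID, Year, Studio → DirID, Genre: restricted closure across fragments reaches DirID, Genre.
Genre → MovieID lies within Movie1.
MovieID, Studio → DName lies within Movie1.
Every dependency is enforceable on the fragments, so the decomposition is dependency-preserving.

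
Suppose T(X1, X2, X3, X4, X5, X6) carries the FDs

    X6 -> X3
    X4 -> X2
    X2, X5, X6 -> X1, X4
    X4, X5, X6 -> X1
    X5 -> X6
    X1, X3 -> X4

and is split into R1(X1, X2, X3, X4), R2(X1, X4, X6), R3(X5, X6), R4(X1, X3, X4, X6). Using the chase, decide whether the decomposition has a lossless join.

Chase test. Columns are X1, X2, X3, X4, X5, X6; row i has aⱼ where attribute j ∈ Ri, else bᵢⱼ.
Initial tableau (one row per fragment):
  row 1: a1 a2 a3 a4 b15 b16
  row 2: a1 b22 b23 a4 b25 a6
  row 3: b31 b32 b33 b34 a5 a6
  row 4: a1 b42 a3 a4 b45 a6
Rows 2 and 3 agree on X6; apply X6→X3 and equate their X3 entries.
Rows 2 and 4 agree on X6; apply X6→X3 and equate their X3 entries.
Rows 1 and 2 agree on X4; apply X4→X2 and equate their X2 entries.
Rows 1 and 4 agree on X4; apply X4→X2 and equate their X2 entries.
No row becomes fully distinguished — the join is lossy.

No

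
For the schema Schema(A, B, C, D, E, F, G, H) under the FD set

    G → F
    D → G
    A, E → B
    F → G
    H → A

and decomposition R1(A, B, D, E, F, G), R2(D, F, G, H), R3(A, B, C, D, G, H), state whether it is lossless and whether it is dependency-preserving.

lossy but dependency-preserving

Lossless test (chase): Rows 1 and 3 agree on G; apply G→F and equate their F entries. Rows 2 and 3 agree on H; apply H→A and equate their A entries. No row becomes fully distinguished — the join is lossy.
Dependency preservation: every FD's attributes lie within a single fragment, so each can be enforced locally — preserved.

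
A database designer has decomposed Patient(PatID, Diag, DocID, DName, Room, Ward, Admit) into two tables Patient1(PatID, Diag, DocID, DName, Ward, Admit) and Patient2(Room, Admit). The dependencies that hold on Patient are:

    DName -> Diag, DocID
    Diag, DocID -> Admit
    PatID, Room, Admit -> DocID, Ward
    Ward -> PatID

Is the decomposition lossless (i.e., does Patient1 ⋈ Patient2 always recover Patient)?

Common attributes: Patient1 ∩ Patient2 = {Admit}.
No dependency enlarges {Admit}, so (Admit)⁺ = {Admit}.
The closure contains neither all of Patient1 = {PatID, Diag, DocID, DName, Ward, Admit} nor all of Patient2 = {Room, Admit}, so the common attributes are not a superkey of either fragment. The join is lossy.

No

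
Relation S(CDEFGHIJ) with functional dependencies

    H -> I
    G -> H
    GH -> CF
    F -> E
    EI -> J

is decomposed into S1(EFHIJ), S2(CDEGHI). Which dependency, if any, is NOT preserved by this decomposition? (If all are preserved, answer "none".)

Check GH → CF: no single fragment contains all of {CFGH}, and the restricted closure of {GH} across the fragments never reaches {CF}.
H → I is preserved.
G → H is preserved.
F → E is preserved.
EI → J is preserved.

GH -> CF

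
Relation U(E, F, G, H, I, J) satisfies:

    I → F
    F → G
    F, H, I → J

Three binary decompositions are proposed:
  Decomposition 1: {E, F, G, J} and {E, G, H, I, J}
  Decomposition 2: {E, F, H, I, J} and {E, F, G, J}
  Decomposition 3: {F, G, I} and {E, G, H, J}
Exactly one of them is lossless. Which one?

Decomposition 1: common = {E, G, J}, closure = {E, G, J} → lossy.
Decomposition 2: common = {E, F, J}, closure = {E, F, G, J} → lossless.
Decomposition 3: common = {G}, closure = {G} → lossy.

Decomposition 2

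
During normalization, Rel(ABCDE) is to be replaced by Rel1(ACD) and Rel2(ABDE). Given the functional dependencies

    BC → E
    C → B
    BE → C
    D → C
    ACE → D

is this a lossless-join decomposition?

Common attributes: Rel1 ∩ Rel2 = {AD}.
Closure of {AD}: D → C applies, adding C; C → B applies, adding B; BC → E applies, adding E. So (AD)⁺ = {ABCDE}.
This closure contains every attribute of Rel1, so Rel1 ∩ Rel2 → Rel1. The join is lossless.

Yes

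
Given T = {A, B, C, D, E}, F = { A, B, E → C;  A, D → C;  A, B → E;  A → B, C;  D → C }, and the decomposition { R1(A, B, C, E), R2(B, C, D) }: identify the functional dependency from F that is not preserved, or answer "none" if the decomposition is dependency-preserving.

none

A, B, E → C lies within R1.
A, D → C: restricted closure across fragments reaches C.
A, B → E lies within R1.
A → B, C lies within R1.
D → C lies within R2.
Every dependency is enforceable on the fragments, so the decomposition is dependency-preserving.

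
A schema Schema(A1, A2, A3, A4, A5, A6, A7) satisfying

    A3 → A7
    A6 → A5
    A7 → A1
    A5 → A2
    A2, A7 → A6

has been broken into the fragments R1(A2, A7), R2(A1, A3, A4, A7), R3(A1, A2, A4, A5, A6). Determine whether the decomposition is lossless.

Chase test. Columns are A1, A2, A3, A4, A5, A6, A7; row i has aⱼ where attribute j ∈ Ri, else bᵢⱼ.
Initial tableau (one row per fragment):
  row 1: b11 a2 b13 b14 b15 b16 a7
  row 2: a1 b22 a3 a4 b25 b26 a7
  row 3: a1 a2 b33 a4 a5 a6 b37
Rows 1 and 2 agree on A7; apply A7→A1 and equate their A1 entries.
No row becomes fully distinguished — the join is lossy.

No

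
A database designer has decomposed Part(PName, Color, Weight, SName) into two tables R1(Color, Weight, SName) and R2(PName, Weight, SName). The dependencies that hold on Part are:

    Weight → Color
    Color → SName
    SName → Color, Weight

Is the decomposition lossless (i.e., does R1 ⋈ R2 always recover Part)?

Yes

Common attributes: R1 ∩ R2 = {Weight, SName}.
Closure of {Weight, SName}: Weight → Color applies, adding Color. So (Weight, SName)⁺ = {Color, Weight, SName}.
This closure contains every attribute of R1, so R1 ∩ R2 → R1. The join is lossless.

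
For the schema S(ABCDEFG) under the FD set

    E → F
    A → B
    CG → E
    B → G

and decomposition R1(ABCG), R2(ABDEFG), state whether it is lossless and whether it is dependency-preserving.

Lossless test: (ABG)⁺ = {ABG}, which is a superkey of neither fragment — lossy.
Dependency preservation: the restricted closure of {CG} across the fragments never reaches {E}, so CG → E cannot be enforced without a join — not preserved.

lossy and not dependency-preserving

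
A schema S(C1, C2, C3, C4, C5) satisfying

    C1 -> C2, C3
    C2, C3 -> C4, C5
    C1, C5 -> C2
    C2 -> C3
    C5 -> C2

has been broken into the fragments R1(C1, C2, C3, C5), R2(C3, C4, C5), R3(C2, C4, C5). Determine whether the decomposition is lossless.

Chase test. Columns are C1, C2, C3, C4, C5; row i has aⱼ where attribute j ∈ Ri, else bᵢⱼ.
Initial tableau (one row per fragment):
  row 1: a1 a2 a3 b14 a5
  row 2: b21 b22 a3 a4 a5
  row 3: b31 a2 b33 a4 a5
Rows 1 and 3 agree on C2; apply C2→C3 and equate their C3 entries.
Rows 1 and 2 agree on C5; apply C5→C2 and equate their C2 entries.
Rows 1 and 2 agree on C2, C3; apply C2, C3→C4, C5 and equate their C4, C5 entries.
Row 1 is now all distinguished symbols — the join is lossless.

Yes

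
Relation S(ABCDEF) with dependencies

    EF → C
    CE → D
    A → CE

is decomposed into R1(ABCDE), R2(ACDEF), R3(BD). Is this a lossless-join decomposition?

Chase test. Columns are ABCDEF; row i has aⱼ where attribute j ∈ Ri, else bᵢⱼ.
Initial tableau (one row per fragment):
  row 1: a1 a2 a3 a4 a5 b16
  row 2: a1 b22 a3 a4 a5 a6
  row 3: b31 a2 b33 a4 b35 b36
No row becomes fully distinguished — the join is lossy.

No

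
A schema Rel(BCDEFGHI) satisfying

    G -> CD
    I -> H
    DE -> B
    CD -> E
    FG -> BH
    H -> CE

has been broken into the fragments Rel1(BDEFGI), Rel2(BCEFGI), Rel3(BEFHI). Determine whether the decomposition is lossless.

Chase test. Columns are BCDEFGHI; row i has aⱼ where attribute j ∈ Reli, else bᵢⱼ.
Initial tableau (one row per fragment):
  row 1: a1 b12 a3 a4 a5 a6 b17 a8
  row 2: a1 a2 b23 a4 a5 a6 b27 a8
  row 3: a1 b32 b33 a4 a5 b36 a7 a8
Rows 1 and 2 agree on G; apply G→CD and equate their CD entries.
Rows 1 and 2 agree on I; apply I→H and equate their H entries.
Rows 1 and 3 agree on I; apply I→H and equate their H entries.
Rows 1 and 3 agree on H; apply H→CE and equate their CE entries.
Row 1 is now all distinguished symbols — the join is lossless.

Yes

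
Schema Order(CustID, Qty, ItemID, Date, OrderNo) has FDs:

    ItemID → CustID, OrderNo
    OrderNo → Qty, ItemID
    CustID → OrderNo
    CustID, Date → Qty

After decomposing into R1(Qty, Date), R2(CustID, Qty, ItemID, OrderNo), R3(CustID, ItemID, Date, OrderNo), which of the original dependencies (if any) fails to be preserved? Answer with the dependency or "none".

ItemID → CustID, OrderNo lies within R2.
OrderNo → Qty, ItemID lies within R2.
CustID → OrderNo lies within R2.
CustID, Date → Qty: restricted closure across fragments reaches Qty.
Every dependency is enforceable on the fragments, so the decomposition is dependency-preserving.

none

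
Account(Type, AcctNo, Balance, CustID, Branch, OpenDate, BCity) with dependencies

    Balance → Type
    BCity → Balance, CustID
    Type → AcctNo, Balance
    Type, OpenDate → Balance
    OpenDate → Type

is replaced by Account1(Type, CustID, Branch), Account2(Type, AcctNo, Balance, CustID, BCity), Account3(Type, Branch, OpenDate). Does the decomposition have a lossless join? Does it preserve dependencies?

lossy but dependency-preserving

Lossless test (chase): Rows 1 and 2 agree on Type; apply Type→AcctNo, Balance and equate their AcctNo, Balance entries. Rows 1 and 3 agree on Type; apply Type→AcctNo, Balance and equate their AcctNo, Balance entries. No row becomes fully distinguished — the join is lossy.
Dependency preservation: Type, OpenDate → Balance is not contained in any single fragment, but the restricted closure of its left-hand side across the fragments still reaches the right-hand side; the remaining FDs each lie inside some fragment. All dependencies are preserved.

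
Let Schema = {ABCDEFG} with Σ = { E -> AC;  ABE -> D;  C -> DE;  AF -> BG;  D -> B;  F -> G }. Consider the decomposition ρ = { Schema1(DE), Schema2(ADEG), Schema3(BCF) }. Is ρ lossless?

Chase test. Columns are ABCDEFG; row i has aⱼ where attribute j ∈ Schemai, else bᵢⱼ.
Initial tableau (one row per fragment):
  row 1: b11 b12 b13 a4 a5 b16 b17
  row 2: a1 b22 b23 a4 a5 b26 a7
  row 3: b31 a2 a3 b34 b35 a6 b37
Rows 1 and 2 agree on E; apply E→AC and equate their AC entries.
Rows 1 and 2 agree on D; apply D→B and equate their B entries.
No row becomes fully distinguished — the join is lossy.

No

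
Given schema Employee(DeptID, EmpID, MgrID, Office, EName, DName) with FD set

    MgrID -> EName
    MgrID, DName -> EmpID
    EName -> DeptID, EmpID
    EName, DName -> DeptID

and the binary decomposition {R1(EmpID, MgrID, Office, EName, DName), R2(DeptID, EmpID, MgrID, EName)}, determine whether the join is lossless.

Yes

Common attributes: R1 ∩ R2 = {EmpID, MgrID, EName}.
Closure of {EmpID, MgrID, EName}: EName → DeptID, EmpID applies, adding DeptID. So (EmpID, MgrID, EName)⁺ = {DeptID, EmpID, MgrID, EName}.
This closure contains every attribute of R2, so R1 ∩ R2 → R2. The join is lossless.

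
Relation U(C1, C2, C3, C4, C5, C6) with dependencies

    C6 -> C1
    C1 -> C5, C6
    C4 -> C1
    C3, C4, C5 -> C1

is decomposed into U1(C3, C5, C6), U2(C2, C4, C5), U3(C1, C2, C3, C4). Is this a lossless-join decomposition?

Chase test. Columns are C1, C2, C3, C4, C5, C6; row i has aⱼ where attribute j ∈ Ui, else bᵢⱼ.
Initial tableau (one row per fragment):
  row 1: b11 b12 a3 b14 a5 a6
  row 2: b21 a2 b23 a4 a5 b26
  row 3: a1 a2 a3 a4 b35 b36
Rows 2 and 3 agree on C4; apply C4→C1 and equate their C1 entries.
Rows 2 and 3 agree on C1; apply C1→C5, C6 and equate their C5, C6 entries.
No row becomes fully distinguished — the join is lossy.

No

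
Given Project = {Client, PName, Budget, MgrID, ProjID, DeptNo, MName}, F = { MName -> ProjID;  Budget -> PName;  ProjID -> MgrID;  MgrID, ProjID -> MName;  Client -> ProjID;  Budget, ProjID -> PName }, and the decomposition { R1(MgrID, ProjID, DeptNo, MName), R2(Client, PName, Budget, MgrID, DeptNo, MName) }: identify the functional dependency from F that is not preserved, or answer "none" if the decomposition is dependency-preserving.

MName → ProjID lies within R1.
Budget → PName lies within R2.
ProjID → MgrID lies within R1.
MgrID, ProjID → MName lies within R1.
Client → ProjID: restricted closure across fragments reaches ProjID.
Budget, ProjID → PName: restricted closure across fragments reaches PName.
Every dependency is enforceable on the fragments, so the decomposition is dependency-preserving.

none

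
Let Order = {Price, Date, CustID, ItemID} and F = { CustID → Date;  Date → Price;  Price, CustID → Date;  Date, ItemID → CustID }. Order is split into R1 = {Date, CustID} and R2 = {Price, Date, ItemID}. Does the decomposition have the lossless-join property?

Common attributes: R1 ∩ R2 = {Date}.
Closure of {Date}: Date → Price applies, adding Price. So (Date)⁺ = {Price, Date}.
The closure contains neither all of R1 = {Date, CustID} nor all of R2 = {Price, Date, ItemID}, so the common attributes are not a superkey of either fragment. The join is lossy.

No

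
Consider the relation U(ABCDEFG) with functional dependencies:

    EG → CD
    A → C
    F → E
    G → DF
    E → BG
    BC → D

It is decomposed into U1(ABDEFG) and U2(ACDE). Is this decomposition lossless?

Common attributes: U1 ∩ U2 = {ADE}.
Closure of {ADE}: A → C applies, adding C; E → BG applies, adding BG; G → DF applies, adding F. So (ADE)⁺ = {ABCDEFG}.
This closure contains every attribute of U1, so U1 ∩ U2 → U1. The join is lossless.

Yes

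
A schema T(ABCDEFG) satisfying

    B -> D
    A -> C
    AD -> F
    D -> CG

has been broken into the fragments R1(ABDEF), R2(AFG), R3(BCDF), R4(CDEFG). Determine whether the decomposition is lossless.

Yes

Chase test. Columns are ABCDEFG; row i has aⱼ where attribute j ∈ Ri, else bᵢⱼ.
Initial tableau (one row per fragment):
  row 1: a1 a2 b13 a4 a5 a6 b17
  row 2: a1 b22 b23 b24 b25 a6 a7
  row 3: b31 a2 a3 a4 b35 a6 b37
  row 4: b41 b42 a3 a4 a5 a6 a7
Rows 1 and 2 agree on A; apply A→C and equate their C entries.
Rows 1 and 3 agree on D; apply D→CG and equate their CG entries.
Rows 1 and 4 agree on D; apply D→CG and equate their CG entries.
Row 1 is now all distinguished symbols — the join is lossless.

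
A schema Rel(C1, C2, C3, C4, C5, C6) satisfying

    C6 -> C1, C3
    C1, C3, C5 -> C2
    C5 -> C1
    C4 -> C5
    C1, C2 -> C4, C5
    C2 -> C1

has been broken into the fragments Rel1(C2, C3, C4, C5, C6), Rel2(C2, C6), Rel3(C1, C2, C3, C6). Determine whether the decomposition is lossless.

Yes

Chase test. Columns are C1, C2, C3, C4, C5, C6; row i has aⱼ where attribute j ∈ Reli, else bᵢⱼ.
Initial tableau (one row per fragment):
  row 1: b11 a2 a3 a4 a5 a6
  row 2: b21 a2 b23 b24 b25 a6
  row 3: a1 a2 a3 b34 b35 a6
Rows 1 and 2 agree on C6; apply C6→C1, C3 and equate their C1, C3 entries.
Rows 1 and 3 agree on C6; apply C6→C1, C3 and equate their C1, C3 entries.
Rows 1 and 2 agree on C1, C2; apply C1, C2→C4, C5 and equate their C4, C5 entries.
Rows 1 and 3 agree on C1, C2; apply C1, C2→C4, C5 and equate their C4, C5 entries.
Row 1 is now all distinguished symbols — the join is lossless.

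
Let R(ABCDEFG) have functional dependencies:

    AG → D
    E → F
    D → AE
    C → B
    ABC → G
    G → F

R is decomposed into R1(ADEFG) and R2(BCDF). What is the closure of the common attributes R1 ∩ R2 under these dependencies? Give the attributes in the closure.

R1 ∩ R2 = {DF}.
D → AE applies, adding AE
Closure: {ADEF}.

ADEF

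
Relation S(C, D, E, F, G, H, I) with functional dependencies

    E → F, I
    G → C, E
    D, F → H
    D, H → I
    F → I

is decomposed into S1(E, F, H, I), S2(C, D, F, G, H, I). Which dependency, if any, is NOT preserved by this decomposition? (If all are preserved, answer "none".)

G → C, E

Check G → C, E: no single fragment contains all of {C, E, G}, and the restricted closure of {G} across the fragments never reaches {C, E}.
E → F, I is preserved.
D, F → H is preserved.
D, H → I is preserved.
F → I is preserved.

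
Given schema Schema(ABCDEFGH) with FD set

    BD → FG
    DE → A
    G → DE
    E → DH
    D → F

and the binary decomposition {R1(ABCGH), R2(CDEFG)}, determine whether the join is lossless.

Yes

Common attributes: R1 ∩ R2 = {CG}.
Closure of {CG}: G → DE applies, adding DE; E → DH applies, adding H; D → F applies, adding F; DE → A applies, adding A. So (CG)⁺ = {ACDEFGH}.
This closure contains every attribute of R2, so R1 ∩ R2 → R2. The join is lossless.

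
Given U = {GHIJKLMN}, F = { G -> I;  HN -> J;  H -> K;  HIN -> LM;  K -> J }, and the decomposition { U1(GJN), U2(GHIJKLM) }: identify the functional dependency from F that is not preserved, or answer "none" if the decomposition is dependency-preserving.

Check HIN → LM: no single fragment contains all of {HILMN}, and the restricted closure of {HIN} across the fragments never reaches {LM}.
G → I is preserved.
HN → J is preserved.
H → K is preserved.
K → J is preserved.

HIN -> LM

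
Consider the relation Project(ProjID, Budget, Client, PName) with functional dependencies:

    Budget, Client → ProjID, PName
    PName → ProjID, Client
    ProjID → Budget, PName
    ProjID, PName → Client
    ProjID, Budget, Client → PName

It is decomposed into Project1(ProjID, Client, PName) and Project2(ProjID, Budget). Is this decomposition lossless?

Yes

Common attributes: Project1 ∩ Project2 = {ProjID}.
Closure of {ProjID}: ProjID → Budget, PName applies, adding Budget, PName; ProjID, PName → Client applies, adding Client. So (ProjID)⁺ = {ProjID, Budget, Client, PName}.
This closure contains every attribute of Project1, so Project1 ∩ Project2 → Project1. The join is lossless.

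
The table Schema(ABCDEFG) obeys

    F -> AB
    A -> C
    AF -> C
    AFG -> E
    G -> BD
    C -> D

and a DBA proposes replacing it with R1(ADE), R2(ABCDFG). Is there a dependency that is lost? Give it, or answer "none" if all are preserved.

AFG -> E

Check AFG → E: no single fragment contains all of {AEFG}, and the restricted closure of {AFG} across the fragments never reaches {E}.
F → AB is preserved.
A → C is preserved.
AF → C is preserved.
G → BD is preserved.
C → D is preserved.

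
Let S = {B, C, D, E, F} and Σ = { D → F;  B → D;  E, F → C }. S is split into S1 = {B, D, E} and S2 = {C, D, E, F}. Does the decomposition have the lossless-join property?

Common attributes: S1 ∩ S2 = {D, E}.
Closure of {D, E}: D → F applies, adding F; E, F → C applies, adding C. So (D, E)⁺ = {C, D, E, F}.
This closure contains every attribute of S2, so S1 ∩ S2 → S2. The join is lossless.

Yes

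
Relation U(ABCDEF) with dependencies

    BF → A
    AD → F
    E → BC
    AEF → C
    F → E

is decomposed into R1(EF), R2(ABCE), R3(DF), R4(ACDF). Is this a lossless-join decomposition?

Chase test. Columns are ABCDEF; row i has aⱼ where attribute j ∈ Ri, else bᵢⱼ.
Initial tableau (one row per fragment):
  row 1: b11 b12 b13 b14 a5 a6
  row 2: a1 a2 a3 b24 a5 b26
  row 3: b31 b32 b33 a4 b35 a6
  row 4: a1 b42 a3 a4 b45 a6
Rows 1 and 2 agree on E; apply E→BC and equate their BC entries.
Rows 1 and 3 agree on F; apply F→E and equate their E entries.
Rows 1 and 4 agree on F; apply F→E and equate their E entries.
Rows 1 and 3 agree on E; apply E→BC and equate their BC entries.
Rows 1 and 4 agree on E; apply E→BC and equate their BC entries.
Rows 1 and 3 agree on BF; apply BF→A and equate their A entries.
Rows 1 and 4 agree on BF; apply BF→A and equate their A entries.
Row 3 is now all distinguished symbols — the join is lossless.

Yes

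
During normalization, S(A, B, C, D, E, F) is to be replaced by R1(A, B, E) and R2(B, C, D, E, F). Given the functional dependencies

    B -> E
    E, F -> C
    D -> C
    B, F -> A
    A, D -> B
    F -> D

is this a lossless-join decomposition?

Common attributes: R1 ∩ R2 = {B, E}.
No dependency enlarges {B, E}, so (B, E)⁺ = {B, E}.
The closure contains neither all of R1 = {A, B, E} nor all of R2 = {B, C, D, E, F}, so the common attributes are not a superkey of either fragment. The join is lossy.

No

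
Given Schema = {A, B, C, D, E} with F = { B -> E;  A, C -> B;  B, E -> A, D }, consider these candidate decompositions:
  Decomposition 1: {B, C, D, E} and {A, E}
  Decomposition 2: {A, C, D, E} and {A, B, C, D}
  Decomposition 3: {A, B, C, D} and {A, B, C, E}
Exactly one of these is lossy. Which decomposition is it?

Decomposition 1: common = {E}, closure = {E} → lossy.
Decomposition 2: common = {A, C, D}, closure = {A, B, C, D, E} → lossless.
Decomposition 3: common = {A, B, C}, closure = {A, B, C, D, E} → lossless.

Decomposition 1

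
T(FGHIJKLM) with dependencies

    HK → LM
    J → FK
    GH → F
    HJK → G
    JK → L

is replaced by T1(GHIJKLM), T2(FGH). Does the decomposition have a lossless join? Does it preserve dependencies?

Lossless test: (GH)⁺ = {FGH}, which contains all of one fragment — lossless.
Dependency preservation: the restricted closure of {J} across the fragments never reaches {FK}, so J → FK cannot be enforced without a join — not preserved.

lossless but not dependency-preserving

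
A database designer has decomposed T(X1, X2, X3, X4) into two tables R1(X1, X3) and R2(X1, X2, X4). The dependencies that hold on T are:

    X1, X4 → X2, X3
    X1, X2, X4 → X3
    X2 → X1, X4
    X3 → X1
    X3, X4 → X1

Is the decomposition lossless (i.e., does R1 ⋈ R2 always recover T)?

No

Common attributes: R1 ∩ R2 = {X1}.
No dependency enlarges {X1}, so (X1)⁺ = {X1}.
The closure contains neither all of R1 = {X1, X3} nor all of R2 = {X1, X2, X4}, so the common attributes are not a superkey of either fragment. The join is lossy.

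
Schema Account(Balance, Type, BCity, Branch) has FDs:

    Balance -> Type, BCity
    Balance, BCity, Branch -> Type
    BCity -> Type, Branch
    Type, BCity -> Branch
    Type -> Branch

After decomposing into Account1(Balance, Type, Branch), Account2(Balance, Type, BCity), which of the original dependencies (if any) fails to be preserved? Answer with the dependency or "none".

Balance → Type, BCity lies within Account2.
Balance, BCity, Branch → Type: restricted closure across fragments reaches Type.
BCity → Type, Branch: restricted closure across fragments reaches Type, Branch.
Type, BCity → Branch: restricted closure across fragments reaches Branch.
Type → Branch lies within Account1.
Every dependency is enforceable on the fragments, so the decomposition is dependency-preserving.

none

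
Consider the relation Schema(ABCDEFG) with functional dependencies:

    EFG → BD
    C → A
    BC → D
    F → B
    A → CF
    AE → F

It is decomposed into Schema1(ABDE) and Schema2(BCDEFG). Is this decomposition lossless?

No

Common attributes: Schema1 ∩ Schema2 = {BDE}.
No dependency enlarges {BDE}, so (BDE)⁺ = {BDE}.
The closure contains neither all of Schema1 = {ABDE} nor all of Schema2 = {BCDEFG}, so the common attributes are not a superkey of either fragment. The join is lossy.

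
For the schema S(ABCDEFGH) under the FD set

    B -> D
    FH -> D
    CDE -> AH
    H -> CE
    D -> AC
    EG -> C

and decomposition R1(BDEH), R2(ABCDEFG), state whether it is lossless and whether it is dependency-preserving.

Lossless test: (BDE)⁺ = {ABCDEH}, which contains all of one fragment — lossless.
Dependency preservation: the restricted closure of {FH} across the fragments never reaches {D}, so FH → D cannot be enforced without a join — not preserved.

lossless but not dependency-preserving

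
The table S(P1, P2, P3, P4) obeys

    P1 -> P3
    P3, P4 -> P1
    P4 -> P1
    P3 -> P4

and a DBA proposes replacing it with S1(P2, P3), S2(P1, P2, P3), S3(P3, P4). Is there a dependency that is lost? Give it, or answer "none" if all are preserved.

none

P1 → P3 lies within S2.
P3, P4 → P1: restricted closure across fragments reaches P1.
P4 → P1: restricted closure across fragments reaches P1.
P3 → P4 lies within S3.
Every dependency is enforceable on the fragments, so the decomposition is dependency-preserving.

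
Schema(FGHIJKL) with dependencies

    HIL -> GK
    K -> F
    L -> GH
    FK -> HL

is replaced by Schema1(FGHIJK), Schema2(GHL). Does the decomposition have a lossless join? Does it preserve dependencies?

lossy and not dependency-preserving

Lossless test: (GH)⁺ = {GH}, which is a superkey of neither fragment — lossy.
Dependency preservation: the restricted closure of {HIL} across the fragments never reaches {GK}, so HIL → GK cannot be enforced without a join — not preserved.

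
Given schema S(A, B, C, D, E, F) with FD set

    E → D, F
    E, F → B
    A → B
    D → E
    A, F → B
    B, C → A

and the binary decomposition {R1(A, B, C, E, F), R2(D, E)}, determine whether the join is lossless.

Yes

Common attributes: R1 ∩ R2 = {E}.
Closure of {E}: E → D, F applies, adding D, F; E, F → B applies, adding B. So (E)⁺ = {B, D, E, F}.
This closure contains every attribute of R2, so R1 ∩ R2 → R2. The join is lossless.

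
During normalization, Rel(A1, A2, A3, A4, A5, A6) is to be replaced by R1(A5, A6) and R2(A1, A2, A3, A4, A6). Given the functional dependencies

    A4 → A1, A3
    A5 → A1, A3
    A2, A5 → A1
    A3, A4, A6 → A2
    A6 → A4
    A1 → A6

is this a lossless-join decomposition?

Common attributes: R1 ∩ R2 = {A6}.
Closure of {A6}: A6 → A4 applies, adding A4; A4 → A1, A3 applies, adding A1, A3; A3, A4, A6 → A2 applies, adding A2. So (A6)⁺ = {A1, A2, A3, A4, A6}.
This closure contains every attribute of R2, so R1 ∩ R2 → R2. The join is lossless.

Yes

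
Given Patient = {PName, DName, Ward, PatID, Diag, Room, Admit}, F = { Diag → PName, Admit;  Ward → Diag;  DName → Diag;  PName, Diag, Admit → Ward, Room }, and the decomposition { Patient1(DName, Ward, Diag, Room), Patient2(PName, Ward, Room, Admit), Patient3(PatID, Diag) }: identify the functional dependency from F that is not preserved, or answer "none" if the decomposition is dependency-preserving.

Diag → PName, Admit: restricted closure across fragments reaches PName, Admit.
Ward → Diag lies within Patient1.
DName → Diag lies within Patient1.
PName, Diag, Admit → Ward, Room: restricted closure across fragments reaches Ward, Room.
Every dependency is enforceable on the fragments, so the decomposition is dependency-preserving.

none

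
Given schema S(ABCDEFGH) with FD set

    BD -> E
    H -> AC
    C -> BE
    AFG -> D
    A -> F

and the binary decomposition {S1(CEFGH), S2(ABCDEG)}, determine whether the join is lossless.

Common attributes: S1 ∩ S2 = {CEG}.
Closure of {CEG}: C → BE applies, adding B. So (CEG)⁺ = {BCEG}.
The closure contains neither all of S1 = {CEFGH} nor all of S2 = {ABCDEG}, so the common attributes are not a superkey of either fragment. The join is lossy.

No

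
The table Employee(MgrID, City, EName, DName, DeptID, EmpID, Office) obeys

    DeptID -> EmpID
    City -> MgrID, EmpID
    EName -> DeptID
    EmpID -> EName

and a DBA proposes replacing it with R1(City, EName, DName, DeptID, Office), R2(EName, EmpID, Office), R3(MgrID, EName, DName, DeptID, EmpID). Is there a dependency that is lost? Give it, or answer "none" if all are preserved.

Check City → MgrID, EmpID: no single fragment contains all of {MgrID, City, EmpID}, and the restricted closure of {City} across the fragments never reaches {MgrID, EmpID}.
DeptID → EmpID is preserved.
EName → DeptID is preserved.
EmpID → EName is preserved.

City -> MgrID, EmpID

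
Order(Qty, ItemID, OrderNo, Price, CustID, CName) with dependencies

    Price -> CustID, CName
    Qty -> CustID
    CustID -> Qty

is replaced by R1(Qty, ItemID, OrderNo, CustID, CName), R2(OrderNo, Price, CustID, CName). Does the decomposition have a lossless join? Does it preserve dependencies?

Lossless test: (OrderNo, CustID, CName)⁺ = {Qty, OrderNo, CustID, CName}, which is a superkey of neither fragment — lossy.
Dependency preservation: every FD's attributes lie within a single fragment, so each can be enforced locally — preserved.

lossy but dependency-preserving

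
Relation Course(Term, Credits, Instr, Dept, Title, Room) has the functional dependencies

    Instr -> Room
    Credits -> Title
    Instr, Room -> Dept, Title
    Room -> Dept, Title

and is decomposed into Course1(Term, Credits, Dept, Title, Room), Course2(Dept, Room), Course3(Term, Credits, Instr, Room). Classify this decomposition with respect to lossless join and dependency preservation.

Lossless test (chase): Rows 1 and 3 agree on Credits; apply Credits→Title and equate their Title entries. Rows 1 and 2 agree on Room; apply Room→Dept, Title and equate their Dept, Title entries. Rows 1 and 3 agree on Room; apply Room→Dept, Title and equate their Dept, Title entries. Row 3 is now all distinguished symbols — the join is lossless.
Dependency preservation: Instr, Room → Dept, Title is not contained in any single fragment, but the restricted closure of its left-hand side across the fragments still reaches the right-hand side; the remaining FDs each lie inside some fragment. All dependencies are preserved.

lossless and dependency-preserving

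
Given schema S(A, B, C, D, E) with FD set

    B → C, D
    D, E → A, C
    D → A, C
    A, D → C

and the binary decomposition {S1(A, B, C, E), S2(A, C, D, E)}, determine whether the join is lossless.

Common attributes: S1 ∩ S2 = {A, C, E}.
No dependency enlarges {A, C, E}, so (A, C, E)⁺ = {A, C, E}.
The closure contains neither all of S1 = {A, B, C, E} nor all of S2 = {A, C, D, E}, so the common attributes are not a superkey of either fragment. The join is lossy.

No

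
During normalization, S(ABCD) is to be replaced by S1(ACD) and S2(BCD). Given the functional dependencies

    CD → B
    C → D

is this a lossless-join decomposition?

Common attributes: S1 ∩ S2 = {CD}.
Closure of {CD}: CD → B applies, adding B. So (CD)⁺ = {BCD}.
This closure contains every attribute of S2, so S1 ∩ S2 → S2. The join is lossless.

Yes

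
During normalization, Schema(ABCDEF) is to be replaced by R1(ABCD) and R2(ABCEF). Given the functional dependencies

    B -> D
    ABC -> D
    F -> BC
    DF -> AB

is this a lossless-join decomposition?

Common attributes: R1 ∩ R2 = {ABC}.
Closure of {ABC}: B → D applies, adding D. So (ABC)⁺ = {ABCD}.
This closure contains every attribute of R1, so R1 ∩ R2 → R1. The join is lossless.

Yes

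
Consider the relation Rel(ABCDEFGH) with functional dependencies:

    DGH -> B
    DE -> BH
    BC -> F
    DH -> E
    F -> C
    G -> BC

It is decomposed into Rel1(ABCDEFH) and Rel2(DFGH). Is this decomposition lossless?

Common attributes: Rel1 ∩ Rel2 = {DFH}.
Closure of {DFH}: DH → E applies, adding E; F → C applies, adding C; DE → BH applies, adding B. So (DFH)⁺ = {BCDEFH}.
The closure contains neither all of Rel1 = {ABCDEFH} nor all of Rel2 = {DFGH}, so the common attributes are not a superkey of either fragment. The join is lossy.

No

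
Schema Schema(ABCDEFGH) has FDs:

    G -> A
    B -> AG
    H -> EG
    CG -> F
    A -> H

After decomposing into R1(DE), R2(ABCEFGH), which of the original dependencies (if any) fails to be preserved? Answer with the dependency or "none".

none

G → A lies within R2.
B → AG lies within R2.
H → EG lies within R2.
CG → F lies within R2.
A → H lies within R2.
Every dependency is enforceable on the fragments, so the decomposition is dependency-preserving.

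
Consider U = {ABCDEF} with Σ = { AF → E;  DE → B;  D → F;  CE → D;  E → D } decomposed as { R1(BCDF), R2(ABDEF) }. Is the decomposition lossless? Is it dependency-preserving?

Lossless test: (BDF)⁺ = {BDF}, which is a superkey of neither fragment — lossy.
Dependency preservation: CE → D is not contained in any single fragment, but the restricted closure of its left-hand side across the fragments still reaches the right-hand side; the remaining FDs each lie inside some fragment. All dependencies are preserved.

lossy but dependency-preserving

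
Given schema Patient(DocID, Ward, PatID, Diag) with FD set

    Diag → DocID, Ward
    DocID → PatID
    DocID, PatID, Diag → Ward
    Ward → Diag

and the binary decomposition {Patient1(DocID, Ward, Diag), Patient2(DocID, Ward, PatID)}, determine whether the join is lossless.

Yes

Common attributes: Patient1 ∩ Patient2 = {DocID, Ward}.
Closure of {DocID, Ward}: DocID → PatID applies, adding PatID; Ward → Diag applies, adding Diag. So (DocID, Ward)⁺ = {DocID, Ward, PatID, Diag}.
This closure contains every attribute of Patient1, so Patient1 ∩ Patient2 → Patient1. The join is lossless.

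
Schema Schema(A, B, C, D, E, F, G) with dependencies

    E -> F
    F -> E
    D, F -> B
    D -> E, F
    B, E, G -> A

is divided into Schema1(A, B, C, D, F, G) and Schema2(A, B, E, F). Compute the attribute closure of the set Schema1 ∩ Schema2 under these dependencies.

A, B, E, F

Schema1 ∩ Schema2 = {A, B, F}.
F → E applies, adding E
Closure: {A, B, E, F}.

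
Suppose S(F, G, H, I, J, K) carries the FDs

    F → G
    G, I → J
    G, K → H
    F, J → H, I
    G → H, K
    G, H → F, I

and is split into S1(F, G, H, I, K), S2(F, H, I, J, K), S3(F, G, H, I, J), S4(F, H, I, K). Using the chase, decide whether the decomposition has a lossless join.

Yes

Chase test. Columns are F, G, H, I, J, K; row i has aⱼ where attribute j ∈ Si, else bᵢⱼ.
Initial tableau (one row per fragment):
  row 1: a1 a2 a3 a4 b15 a6
  row 2: a1 b22 a3 a4 a5 a6
  row 3: a1 a2 a3 a4 a5 b36
  row 4: a1 b42 a3 a4 b45 a6
Rows 1 and 2 agree on F; apply F→G and equate their G entries.
Rows 1 and 4 agree on F; apply F→G and equate their G entries.
Rows 1 and 2 agree on G, I; apply G, I→J and equate their J entries.
Rows 1 and 4 agree on G, I; apply G, I→J and equate their J entries.
Rows 1 and 3 agree on G; apply G→H, K and equate their H, K entries.
Row 1 is now all distinguished symbols — the join is lossless.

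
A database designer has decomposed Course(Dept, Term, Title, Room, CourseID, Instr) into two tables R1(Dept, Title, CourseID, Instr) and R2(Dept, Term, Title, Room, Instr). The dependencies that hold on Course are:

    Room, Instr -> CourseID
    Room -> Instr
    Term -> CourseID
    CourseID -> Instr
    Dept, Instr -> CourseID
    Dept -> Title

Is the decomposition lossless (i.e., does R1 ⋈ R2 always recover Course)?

Common attributes: R1 ∩ R2 = {Dept, Title, Instr}.
Closure of {Dept, Title, Instr}: Dept, Instr → CourseID applies, adding CourseID. So (Dept, Title, Instr)⁺ = {Dept, Title, CourseID, Instr}.
This closure contains every attribute of R1, so R1 ∩ R2 → R1. The join is lossless.

Yes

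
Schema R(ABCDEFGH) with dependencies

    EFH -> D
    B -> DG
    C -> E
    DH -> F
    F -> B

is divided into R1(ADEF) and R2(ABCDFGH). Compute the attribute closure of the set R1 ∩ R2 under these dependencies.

ABDFG

R1 ∩ R2 = {ADF}.
F → B applies, adding B
B → DG applies, adding G
Closure: {ABDFG}.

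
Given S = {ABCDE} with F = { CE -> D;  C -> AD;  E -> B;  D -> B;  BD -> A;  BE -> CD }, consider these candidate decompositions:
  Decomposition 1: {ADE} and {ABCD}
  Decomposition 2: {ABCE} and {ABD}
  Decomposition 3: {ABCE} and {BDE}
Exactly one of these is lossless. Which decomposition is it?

Decomposition 1: common = {AD}, closure = {ABD} → lossy.
Decomposition 2: common = {AB}, closure = {AB} → lossy.
Decomposition 3: common = {BE}, closure = {ABCDE} → lossless.

Decomposition 3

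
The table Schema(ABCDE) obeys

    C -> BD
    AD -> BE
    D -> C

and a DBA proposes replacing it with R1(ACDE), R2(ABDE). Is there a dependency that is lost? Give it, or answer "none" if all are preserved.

none

C → BD: restricted closure across fragments reaches BD.
AD → BE lies within R2.
D → C lies within R1.
Every dependency is enforceable on the fragments, so the decomposition is dependency-preserving.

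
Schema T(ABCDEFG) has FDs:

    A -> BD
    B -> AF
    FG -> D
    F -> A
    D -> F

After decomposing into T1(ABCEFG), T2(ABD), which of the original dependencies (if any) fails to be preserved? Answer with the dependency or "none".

A → BD lies within T2.
B → AF lies within T1.
FG → D: restricted closure across fragments reaches D.
F → A lies within T1.
D → F: restricted closure across fragments reaches F.
Every dependency is enforceable on the fragments, so the decomposition is dependency-preserving.

none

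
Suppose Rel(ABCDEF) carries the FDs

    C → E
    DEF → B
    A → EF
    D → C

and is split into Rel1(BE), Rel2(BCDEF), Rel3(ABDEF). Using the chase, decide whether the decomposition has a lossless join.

Chase test. Columns are ABCDEF; row i has aⱼ where attribute j ∈ Reli, else bᵢⱼ.
Initial tableau (one row per fragment):
  row 1: b11 a2 b13 b14 a5 b16
  row 2: b21 a2 a3 a4 a5 a6
  row 3: a1 a2 b33 a4 a5 a6
Rows 2 and 3 agree on D; apply D→C and equate their C entries.
Row 3 is now all distinguished symbols — the join is lossless.

Yes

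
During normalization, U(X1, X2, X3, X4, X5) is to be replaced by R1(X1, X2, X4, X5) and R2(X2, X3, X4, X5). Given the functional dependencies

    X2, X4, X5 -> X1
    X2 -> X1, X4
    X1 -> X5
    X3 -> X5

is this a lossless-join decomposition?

Yes

Common attributes: R1 ∩ R2 = {X2, X4, X5}.
Closure of {X2, X4, X5}: X2, X4, X5 → X1 applies, adding X1. So (X2, X4, X5)⁺ = {X1, X2, X4, X5}.
This closure contains every attribute of R1, so R1 ∩ R2 → R1. The join is lossless.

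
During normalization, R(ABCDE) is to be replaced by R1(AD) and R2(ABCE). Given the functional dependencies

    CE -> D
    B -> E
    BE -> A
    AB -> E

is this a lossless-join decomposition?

Common attributes: R1 ∩ R2 = {A}.
No dependency enlarges {A}, so (A)⁺ = {A}.
The closure contains neither all of R1 = {AD} nor all of R2 = {ABCE}, so the common attributes are not a superkey of either fragment. The join is lossy.

No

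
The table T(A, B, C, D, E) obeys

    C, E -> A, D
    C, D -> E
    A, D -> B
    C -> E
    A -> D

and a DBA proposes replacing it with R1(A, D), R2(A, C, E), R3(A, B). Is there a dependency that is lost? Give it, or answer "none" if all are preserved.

none

C, E → A, D: restricted closure across fragments reaches A, D.
C, D → E: restricted closure across fragments reaches E.
A, D → B: restricted closure across fragments reaches B.
C → E lies within R2.
A → D lies within R1.
Every dependency is enforceable on the fragments, so the decomposition is dependency-preserving.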